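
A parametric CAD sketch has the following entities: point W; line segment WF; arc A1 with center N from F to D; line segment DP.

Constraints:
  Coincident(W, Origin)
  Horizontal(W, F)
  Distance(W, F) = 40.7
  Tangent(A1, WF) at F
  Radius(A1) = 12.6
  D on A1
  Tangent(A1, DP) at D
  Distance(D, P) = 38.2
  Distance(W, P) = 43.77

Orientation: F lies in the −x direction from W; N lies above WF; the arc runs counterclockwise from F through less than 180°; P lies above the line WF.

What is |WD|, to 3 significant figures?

30.2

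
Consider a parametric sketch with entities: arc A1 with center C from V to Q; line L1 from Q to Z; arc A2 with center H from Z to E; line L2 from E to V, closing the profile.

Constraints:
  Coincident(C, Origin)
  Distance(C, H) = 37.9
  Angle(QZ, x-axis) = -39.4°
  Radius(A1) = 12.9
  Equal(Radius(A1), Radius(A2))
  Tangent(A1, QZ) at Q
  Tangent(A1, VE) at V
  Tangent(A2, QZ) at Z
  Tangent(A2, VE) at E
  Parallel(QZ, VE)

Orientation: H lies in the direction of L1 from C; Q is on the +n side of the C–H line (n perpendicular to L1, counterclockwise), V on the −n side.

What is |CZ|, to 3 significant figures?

40.0

The slot axis is L1's direction at -39.4°, so u = (cos -39.4°, sin -39.4°) = (0.773, -0.635) and n = (−sin -39.4°, cos -39.4°) = (0.635, 0.773). C is at the origin and H lies 37.9 along u from C, so H = 37.9·u = (29.3, -24.1). Tangency of A1 to both parallel lines with radius 12.9 puts Q and V at C ± 12.9·n: Q = (8.19, 9.97), V = (-8.19, -9.97). Equal radii place Z and E the same way about H: Z = H + 12.9·n = (37.5, -14.1), E = H − 12.9·n = (21.1, -34.0). Then |CZ| = |Z − C| = 40.0.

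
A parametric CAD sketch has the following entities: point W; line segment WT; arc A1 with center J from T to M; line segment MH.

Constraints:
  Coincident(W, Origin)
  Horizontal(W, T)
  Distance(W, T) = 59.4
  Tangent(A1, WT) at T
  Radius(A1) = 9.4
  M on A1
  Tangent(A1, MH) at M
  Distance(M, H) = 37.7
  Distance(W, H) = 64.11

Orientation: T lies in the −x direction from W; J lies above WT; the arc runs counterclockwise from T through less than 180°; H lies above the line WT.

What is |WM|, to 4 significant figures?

50.74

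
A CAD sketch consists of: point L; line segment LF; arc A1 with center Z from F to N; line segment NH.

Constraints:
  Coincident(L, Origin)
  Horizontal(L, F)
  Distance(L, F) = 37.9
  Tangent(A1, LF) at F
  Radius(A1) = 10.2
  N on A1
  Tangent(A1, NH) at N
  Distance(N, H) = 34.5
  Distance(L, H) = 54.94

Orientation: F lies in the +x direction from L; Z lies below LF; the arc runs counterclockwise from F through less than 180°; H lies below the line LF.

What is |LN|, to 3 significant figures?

29.9

Checks: L.y = 0.00, F.y = 0.00 ✓; |ZN| = 10.20 ✓; ∠(ZN, NH) = 90.00° ✓; |NH| = 34.50 ✓; |LH| = 54.94 ✓.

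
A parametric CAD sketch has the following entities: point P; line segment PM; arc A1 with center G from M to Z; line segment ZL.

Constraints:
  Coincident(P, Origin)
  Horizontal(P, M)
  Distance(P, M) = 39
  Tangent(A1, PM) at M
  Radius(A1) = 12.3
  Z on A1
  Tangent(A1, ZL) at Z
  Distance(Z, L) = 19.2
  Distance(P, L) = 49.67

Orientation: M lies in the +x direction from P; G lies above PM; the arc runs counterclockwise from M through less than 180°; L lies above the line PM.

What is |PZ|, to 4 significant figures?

52.36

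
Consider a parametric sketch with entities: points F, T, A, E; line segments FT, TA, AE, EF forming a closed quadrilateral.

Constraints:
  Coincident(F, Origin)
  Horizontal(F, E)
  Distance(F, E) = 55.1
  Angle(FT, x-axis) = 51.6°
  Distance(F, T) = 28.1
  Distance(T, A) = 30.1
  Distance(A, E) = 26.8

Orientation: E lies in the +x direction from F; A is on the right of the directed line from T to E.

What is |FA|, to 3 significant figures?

29.5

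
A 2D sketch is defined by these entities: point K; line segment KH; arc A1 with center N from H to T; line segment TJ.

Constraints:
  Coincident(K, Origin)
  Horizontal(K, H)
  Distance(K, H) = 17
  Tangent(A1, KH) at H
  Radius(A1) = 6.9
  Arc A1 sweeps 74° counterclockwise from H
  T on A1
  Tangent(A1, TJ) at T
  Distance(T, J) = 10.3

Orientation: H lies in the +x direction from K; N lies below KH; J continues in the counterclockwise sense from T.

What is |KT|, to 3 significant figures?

11.5

The tangent condition forces NH to be normal to KH, so N = H + (0, -6.9) = (17.0, -6.90). On A1, H sits at bearing 90° from N; a 74° counterclockwise sweep puts T at bearing 164°, so T = N + 6.9·(cos 164°, sin 164°) = (10.4, -5.00). Then |KT| = |T − K| = 11.5.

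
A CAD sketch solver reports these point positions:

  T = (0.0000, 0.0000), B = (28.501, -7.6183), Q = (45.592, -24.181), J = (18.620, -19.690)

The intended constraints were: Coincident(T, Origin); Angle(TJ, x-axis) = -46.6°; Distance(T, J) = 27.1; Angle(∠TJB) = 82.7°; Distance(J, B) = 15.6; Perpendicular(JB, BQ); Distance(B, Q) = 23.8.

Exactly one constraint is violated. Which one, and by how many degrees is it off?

Perpendicular(JB, BQ) — off by 4.80°.

T = (0.00, 0.00) ✓; TJ at -46.60° ✓; |TJ| = 27.10 ✓; ∠TJB = 82.70° ✓; |JB| = 15.60 ✓; ∠(JB, BQ) = 94.80° ✗; |BQ| = 23.80 ✓.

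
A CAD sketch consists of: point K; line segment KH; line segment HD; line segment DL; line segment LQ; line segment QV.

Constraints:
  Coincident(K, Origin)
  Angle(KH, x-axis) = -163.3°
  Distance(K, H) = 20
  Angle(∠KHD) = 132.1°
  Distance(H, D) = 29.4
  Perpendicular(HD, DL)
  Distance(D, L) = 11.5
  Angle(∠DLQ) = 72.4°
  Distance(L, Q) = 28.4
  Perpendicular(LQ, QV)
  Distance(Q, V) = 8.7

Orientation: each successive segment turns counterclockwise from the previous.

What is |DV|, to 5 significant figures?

25.025

K is at the origin; KH runs at -163.3° with length 20.0, so H = (-19.156, -5.7472). ∠KHD = 132.1° gives HD at -115.40° from the x-axis; with |HD| = 29.4, D = (-31.767, -32.305). HD is perpendicular to DL, so DL runs at -25.400°; with |DL| = 11.5, L = (-21.379, -37.238). ∠DLQ = 72.4° gives LQ at 82.200° from the x-axis; with |LQ| = 28.4, Q = (-17.524, -9.1008). LQ is perpendicular to QV, so QV runs at 172.20°; with |QV| = 8.7, V = (-26.144, -7.9201). Then |DV| = |V − D| = 25.025.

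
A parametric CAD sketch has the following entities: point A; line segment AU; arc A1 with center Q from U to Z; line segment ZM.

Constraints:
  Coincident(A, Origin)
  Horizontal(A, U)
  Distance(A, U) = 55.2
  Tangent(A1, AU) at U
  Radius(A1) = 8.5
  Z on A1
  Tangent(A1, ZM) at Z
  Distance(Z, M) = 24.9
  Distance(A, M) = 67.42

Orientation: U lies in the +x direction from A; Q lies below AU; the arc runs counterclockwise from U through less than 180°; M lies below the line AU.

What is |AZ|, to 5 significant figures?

48.970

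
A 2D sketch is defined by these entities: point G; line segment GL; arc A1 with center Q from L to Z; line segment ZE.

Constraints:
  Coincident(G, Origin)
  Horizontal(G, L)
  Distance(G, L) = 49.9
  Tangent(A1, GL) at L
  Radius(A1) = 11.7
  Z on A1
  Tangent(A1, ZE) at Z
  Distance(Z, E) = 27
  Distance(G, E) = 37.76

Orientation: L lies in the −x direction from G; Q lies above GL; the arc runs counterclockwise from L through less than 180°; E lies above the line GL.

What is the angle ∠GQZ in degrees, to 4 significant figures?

19.83°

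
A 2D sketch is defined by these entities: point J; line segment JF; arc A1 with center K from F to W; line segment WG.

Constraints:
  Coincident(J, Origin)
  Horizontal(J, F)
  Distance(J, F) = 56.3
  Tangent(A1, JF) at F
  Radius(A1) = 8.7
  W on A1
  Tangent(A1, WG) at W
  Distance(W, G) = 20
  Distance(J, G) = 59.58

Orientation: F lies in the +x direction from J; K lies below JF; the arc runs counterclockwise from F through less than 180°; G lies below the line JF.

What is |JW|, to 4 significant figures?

48.86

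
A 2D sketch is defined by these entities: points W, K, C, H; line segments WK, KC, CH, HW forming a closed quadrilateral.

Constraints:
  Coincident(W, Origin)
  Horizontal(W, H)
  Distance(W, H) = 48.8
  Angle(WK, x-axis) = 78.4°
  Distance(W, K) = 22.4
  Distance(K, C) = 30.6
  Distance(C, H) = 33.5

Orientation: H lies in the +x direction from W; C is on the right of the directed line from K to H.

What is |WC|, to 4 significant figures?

17.18

Checks: W = (0.00, 0.00) ✓; |KC| = 30.60 ✓; |CH| = 33.50 ✓.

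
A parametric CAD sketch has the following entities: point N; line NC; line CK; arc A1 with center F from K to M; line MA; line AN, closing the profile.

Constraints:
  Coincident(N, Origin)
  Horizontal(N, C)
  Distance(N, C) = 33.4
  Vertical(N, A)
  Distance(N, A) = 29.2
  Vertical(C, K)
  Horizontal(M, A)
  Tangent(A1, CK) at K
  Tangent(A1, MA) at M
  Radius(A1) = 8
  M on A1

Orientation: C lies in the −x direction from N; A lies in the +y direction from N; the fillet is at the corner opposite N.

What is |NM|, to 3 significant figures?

38.7

N is at the origin; N and C share the same y with |NC| = 33.4 and C on the −x side, so C = (-33.4, 0.00). NA is vertical with |NA| = 29.2 and A on the +y side, so A = (0.00, 29.2). The virtual corner opposite N is at (-33.4, 29.2). The tangent condition forces FK to be normal to CK and the tangent condition forces FM to be normal to MA, with radius 8.0, so the center F sits 8.0 in from both sides at F = (-25.4, 21.2). That places the tangent points at K = (-33.4, 21.2) on CK and M = (-25.4, 29.2) on MA. Then |NM| = |M − N| = 38.7.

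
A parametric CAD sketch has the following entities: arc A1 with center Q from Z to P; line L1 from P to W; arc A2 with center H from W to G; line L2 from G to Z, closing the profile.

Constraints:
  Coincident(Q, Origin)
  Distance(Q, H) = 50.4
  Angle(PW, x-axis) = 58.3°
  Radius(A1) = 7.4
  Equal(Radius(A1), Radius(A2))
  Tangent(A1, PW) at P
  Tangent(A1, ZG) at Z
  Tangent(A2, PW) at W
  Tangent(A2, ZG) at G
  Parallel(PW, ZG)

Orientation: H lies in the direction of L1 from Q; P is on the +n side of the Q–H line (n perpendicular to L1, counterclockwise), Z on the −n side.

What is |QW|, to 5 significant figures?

50.940

The slot axis is L1's direction at 58.3°, so u = (cos 58.3°, sin 58.3°) = (0.52547, 0.85081) and n = (−sin 58.3°, cos 58.3°) = (-0.85081, 0.52547). Q is at the origin and H lies 50.4 along u from Q, so H = 50.4·u = (26.484, 42.881). Tangency of A1 to both parallel lines with radius 7.4 puts P and Z at Q ± 7.4·n: P = (-6.2960, 3.8885), Z = (6.2960, -3.8885). Equal radii place W and G the same way about H: W = H + 7.4·n = (20.188, 46.769), G = H − 7.4·n = (32.780, 38.992). Then |QW| = |W − Q| = 50.940.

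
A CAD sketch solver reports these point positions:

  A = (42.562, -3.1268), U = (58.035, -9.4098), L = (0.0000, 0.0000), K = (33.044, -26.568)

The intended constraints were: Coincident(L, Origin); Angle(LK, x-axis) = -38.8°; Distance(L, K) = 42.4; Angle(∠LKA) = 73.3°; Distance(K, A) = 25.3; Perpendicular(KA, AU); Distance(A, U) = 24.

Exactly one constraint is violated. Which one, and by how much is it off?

Distance(A, U) = 24 — off by 7.30.

L = (0.00, 0.00) ✓; LK at -38.80° ✓; |LK| = 42.40 ✓; ∠LKA = 73.30° ✓; |KA| = 25.30 ✓; ∠(KA, AU) = 90.00° ✓; |AU| = 16.70 ✗.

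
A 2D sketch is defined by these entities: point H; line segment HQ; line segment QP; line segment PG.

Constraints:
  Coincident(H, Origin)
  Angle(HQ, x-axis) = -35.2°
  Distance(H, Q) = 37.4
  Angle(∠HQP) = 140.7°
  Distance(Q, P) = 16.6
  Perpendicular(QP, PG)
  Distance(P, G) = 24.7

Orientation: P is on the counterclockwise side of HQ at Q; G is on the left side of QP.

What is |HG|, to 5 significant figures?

45.553

H is at the origin; HQ runs at -35.2° with length 37.4, so Q = 37.4·(cos -35.2°, sin -35.2°) = (30.561, -21.559). ∠HQP = 140.7°, so QP runs at -35.2° + (180° − 140.7°) = 4.1000° from the x-axis; with |QP| = 16.6, P = Q + 16.6·(cos 4.1000°, sin 4.1000°) = (47.119, -20.372). QP ⟂ PG; with |PG| = 24.7 on the left of QP, G = P + 24.7·(-0.071497, 0.99744) = (45.353, 4.2651). Then |HG| = |G − H| = 45.553.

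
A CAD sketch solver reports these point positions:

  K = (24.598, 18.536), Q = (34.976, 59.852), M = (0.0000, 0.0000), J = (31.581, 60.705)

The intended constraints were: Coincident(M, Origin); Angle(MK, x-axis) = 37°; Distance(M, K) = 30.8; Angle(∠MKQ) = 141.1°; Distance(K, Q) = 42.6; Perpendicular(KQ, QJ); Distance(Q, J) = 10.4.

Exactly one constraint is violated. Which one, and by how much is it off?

Distance(Q, J) = 10.4 — off by 6.90.

M = (0.00, 0.00) ✓; MK at 37.00° ✓; |MK| = 30.80 ✓; ∠MKQ = 141.1° ✓; |KQ| = 42.60 ✓; ∠(KQ, QJ) = 90.00° ✓; |QJ| = 3.501 ✗.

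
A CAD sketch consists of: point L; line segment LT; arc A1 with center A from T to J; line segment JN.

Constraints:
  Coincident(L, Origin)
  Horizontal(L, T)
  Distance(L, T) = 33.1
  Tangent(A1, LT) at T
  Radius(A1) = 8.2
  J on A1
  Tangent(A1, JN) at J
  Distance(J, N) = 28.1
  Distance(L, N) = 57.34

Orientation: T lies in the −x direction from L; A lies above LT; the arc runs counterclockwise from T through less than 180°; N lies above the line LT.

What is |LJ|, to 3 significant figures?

30.2

L is at the origin; L and T share the same y with |LT| = 33.1 and T on the −x side, so T = (-33.1, 0.00). Since A1 is tangent to LT there, AT ⟂ LT, so A = T + (0, 8.2) = (-33.1, 8.20). Since AJ ⟂ JN (tangency), |AN| = √(8.2² + 28.1²) = 29.3 regardless of where J sits on A1. So N lies on both circle(L, 57.34) and circle(A, 29.3); the above-LT intersection is N = (-45.7, 34.6). J is the foot of the tangent from N: J = (-27.0, 13.7).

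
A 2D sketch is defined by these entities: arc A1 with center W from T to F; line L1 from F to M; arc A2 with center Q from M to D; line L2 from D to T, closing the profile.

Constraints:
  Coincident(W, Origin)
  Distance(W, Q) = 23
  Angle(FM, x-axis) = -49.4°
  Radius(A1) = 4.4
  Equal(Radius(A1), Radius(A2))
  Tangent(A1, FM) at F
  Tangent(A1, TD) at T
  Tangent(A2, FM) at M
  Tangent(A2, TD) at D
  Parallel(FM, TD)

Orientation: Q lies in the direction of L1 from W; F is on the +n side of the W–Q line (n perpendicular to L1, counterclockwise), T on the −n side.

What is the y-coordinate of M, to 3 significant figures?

-14.6

The slot axis is L1's direction at -49.4°, so u = (cos -49.4°, sin -49.4°) = (0.651, -0.759) and n = (−sin -49.4°, cos -49.4°) = (0.759, 0.651). W is at the origin and Q lies 23.0 along u from W, so Q = 23.0·u = (15.0, -17.5). Tangency of A1 to both parallel lines with radius 4.4 puts F and T at W ± 4.4·n: F = (3.34, 2.86), T = (-3.34, -2.86). Equal radii place M and D the same way about Q: M = Q + 4.4·n = (18.3, -14.6), D = Q − 4.4·n = (11.6, -20.3). So M.y = -14.6.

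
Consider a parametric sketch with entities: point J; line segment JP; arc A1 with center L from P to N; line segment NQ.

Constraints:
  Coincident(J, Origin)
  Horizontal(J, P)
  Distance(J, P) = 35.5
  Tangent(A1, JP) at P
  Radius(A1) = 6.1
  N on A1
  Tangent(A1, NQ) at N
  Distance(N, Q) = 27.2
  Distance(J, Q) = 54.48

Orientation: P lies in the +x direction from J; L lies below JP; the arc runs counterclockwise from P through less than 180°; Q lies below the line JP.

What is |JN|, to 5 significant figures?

31.519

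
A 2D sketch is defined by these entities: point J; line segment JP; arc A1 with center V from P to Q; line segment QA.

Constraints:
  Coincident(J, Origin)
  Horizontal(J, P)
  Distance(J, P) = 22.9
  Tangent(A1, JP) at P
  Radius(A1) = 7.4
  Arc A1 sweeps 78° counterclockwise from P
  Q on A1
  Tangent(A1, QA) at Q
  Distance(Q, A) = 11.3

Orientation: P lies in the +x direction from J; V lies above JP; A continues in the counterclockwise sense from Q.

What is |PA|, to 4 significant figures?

19.44

J is at the origin; JP is horizontal with |JP| = 22.9 and P on the +x side, so P = (22.90, 0.000). Since A1 is tangent to JP there, VP ⟂ JP, so V = P + (0, 7.4) = (22.90, 7.400). On A1, P sits at bearing -90° from V; a 78° counterclockwise sweep puts Q at bearing -12°, so Q = V + 7.4·(cos -12°, sin -12°) = (30.14, 5.861). The tangent condition forces VQ to be normal to QA, so QA runs along (−sin -12°, cos -12°); with |QA| = 11.3, A = (32.49, 16.91). Then |PA| = |A − P| = 19.44.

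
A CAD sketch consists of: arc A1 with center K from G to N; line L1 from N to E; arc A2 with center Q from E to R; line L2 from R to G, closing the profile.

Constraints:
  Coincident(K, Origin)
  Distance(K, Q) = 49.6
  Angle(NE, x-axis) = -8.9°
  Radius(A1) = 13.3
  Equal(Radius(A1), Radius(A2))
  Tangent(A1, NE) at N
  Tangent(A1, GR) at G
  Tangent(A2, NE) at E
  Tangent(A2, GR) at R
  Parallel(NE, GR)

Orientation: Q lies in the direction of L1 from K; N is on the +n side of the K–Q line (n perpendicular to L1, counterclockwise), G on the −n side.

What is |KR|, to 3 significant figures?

51.4

The slot axis is L1's direction at -8.9°, so u = (cos -8.9°, sin -8.9°) = (0.988, -0.155) and n = (−sin -8.9°, cos -8.9°) = (0.155, 0.988). K is at the origin and Q lies 49.6 along u from K, so Q = 49.6·u = (49.0, -7.67). Tangency of A1 to both parallel lines with radius 13.3 puts N and G at K ± 13.3·n: N = (2.06, 13.1), G = (-2.06, -13.1). Equal radii place E and R the same way about Q: E = Q + 13.3·n = (51.1, 5.47), R = Q − 13.3·n = (46.9, -20.8). Then |KR| = |R − K| = 51.4.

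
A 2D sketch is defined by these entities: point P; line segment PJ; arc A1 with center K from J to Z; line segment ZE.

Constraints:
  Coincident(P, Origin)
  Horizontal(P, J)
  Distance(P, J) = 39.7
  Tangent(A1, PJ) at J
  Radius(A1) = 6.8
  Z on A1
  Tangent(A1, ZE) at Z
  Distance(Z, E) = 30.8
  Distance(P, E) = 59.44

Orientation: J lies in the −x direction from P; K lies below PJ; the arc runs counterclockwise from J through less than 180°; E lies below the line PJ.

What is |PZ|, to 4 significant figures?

47.01

Checks: |KZ| = 6.800 ✓; ∠(KZ, ZE) = 90.00° ✓; |ZE| = 30.80 ✓; |PE| = 59.44 ✓.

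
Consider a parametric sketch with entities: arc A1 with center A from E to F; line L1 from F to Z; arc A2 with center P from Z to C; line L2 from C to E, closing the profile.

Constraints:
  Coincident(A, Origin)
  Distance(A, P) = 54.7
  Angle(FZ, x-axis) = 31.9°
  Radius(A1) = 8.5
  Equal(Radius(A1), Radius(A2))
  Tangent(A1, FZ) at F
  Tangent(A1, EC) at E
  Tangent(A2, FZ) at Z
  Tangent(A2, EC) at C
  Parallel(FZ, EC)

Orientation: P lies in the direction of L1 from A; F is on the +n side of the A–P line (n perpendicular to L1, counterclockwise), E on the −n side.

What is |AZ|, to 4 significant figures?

55.36

The slot axis is L1's direction at 31.9°, so u = (cos 31.9°, sin 31.9°) = (0.8490, 0.5284) and n = (−sin 31.9°, cos 31.9°) = (-0.5284, 0.8490). A is at the origin and P lies 54.7 along u from A, so P = 54.7·u = (46.44, 28.91). Tangency of A1 to both parallel lines with radius 8.5 puts F and E at A ± 8.5·n: F = (-4.492, 7.216), E = (4.492, -7.216). Equal radii place Z and C the same way about P: Z = P + 8.5·n = (41.95, 36.12), C = P − 8.5·n = (50.93, 21.69). Then |AZ| = |Z − A| = 55.36.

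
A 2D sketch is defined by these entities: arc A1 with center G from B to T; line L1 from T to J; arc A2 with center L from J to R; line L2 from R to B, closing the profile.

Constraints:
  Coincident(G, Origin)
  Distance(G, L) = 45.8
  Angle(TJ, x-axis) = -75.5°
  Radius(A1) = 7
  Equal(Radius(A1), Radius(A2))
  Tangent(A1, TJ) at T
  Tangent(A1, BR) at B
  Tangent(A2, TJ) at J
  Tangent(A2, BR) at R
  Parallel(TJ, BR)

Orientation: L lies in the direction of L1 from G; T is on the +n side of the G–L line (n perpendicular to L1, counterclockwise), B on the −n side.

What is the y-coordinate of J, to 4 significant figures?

-42.59

The slot axis is L1's direction at -75.5°, so u = (cos -75.5°, sin -75.5°) = (0.2504, -0.9681) and n = (−sin -75.5°, cos -75.5°) = (0.9681, 0.2504). G is at the origin and L lies 45.8 along u from G, so L = 45.8·u = (11.47, -44.34). Tangency of A1 to both parallel lines with radius 7.0 puts T and B at G ± 7.0·n: T = (6.777, 1.753), B = (-6.777, -1.753). Equal radii place J and R the same way about L: J = L + 7.0·n = (18.24, -42.59), R = L − 7.0·n = (4.690, -46.09). So J.y = -42.59.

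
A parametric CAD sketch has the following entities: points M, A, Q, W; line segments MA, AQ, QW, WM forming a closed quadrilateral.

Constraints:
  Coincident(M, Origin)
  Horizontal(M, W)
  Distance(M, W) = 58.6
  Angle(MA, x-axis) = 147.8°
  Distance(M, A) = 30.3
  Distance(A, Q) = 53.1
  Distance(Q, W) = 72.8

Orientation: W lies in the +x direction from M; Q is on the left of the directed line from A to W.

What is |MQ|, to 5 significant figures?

55.880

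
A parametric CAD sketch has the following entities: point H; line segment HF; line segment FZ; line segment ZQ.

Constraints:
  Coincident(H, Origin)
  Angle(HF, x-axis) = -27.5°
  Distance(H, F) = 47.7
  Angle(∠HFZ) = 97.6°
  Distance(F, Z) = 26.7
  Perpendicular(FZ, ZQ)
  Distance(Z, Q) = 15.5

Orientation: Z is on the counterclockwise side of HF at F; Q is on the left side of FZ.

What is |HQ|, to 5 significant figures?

45.821

H is at the origin; HF runs at -27.5° with length 47.7, so F = 47.7·(cos -27.5°, sin -27.5°) = (42.310, -22.025). ∠HFZ = 97.6°, so FZ runs at -27.5° + (180° − 97.6°) = 54.900° from the x-axis; with |FZ| = 26.7, Z = F + 26.7·(cos 54.900°, sin 54.900°) = (57.663, -0.18081). The perpendicularity gives ZQ at right angles to FZ; with |ZQ| = 15.5 on the left of FZ, Q = Z + 15.5·(-0.81815, 0.57501) = (44.982, 8.7318). Then |HQ| = |Q − H| = 45.821.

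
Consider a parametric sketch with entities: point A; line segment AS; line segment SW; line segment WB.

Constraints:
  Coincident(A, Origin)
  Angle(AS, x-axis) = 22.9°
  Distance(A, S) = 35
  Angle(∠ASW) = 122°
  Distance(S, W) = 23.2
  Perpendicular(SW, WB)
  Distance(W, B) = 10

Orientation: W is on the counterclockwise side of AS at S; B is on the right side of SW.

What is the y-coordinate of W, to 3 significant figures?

36.5

A is at the origin; AS runs at 22.9° with length 35.0, so S = 35.0·(cos 22.9°, sin 22.9°) = (32.2, 13.6). ∠ASW = 122.0°, so SW runs at 22.9° + (180° − 122.0°) = 80.9° from the x-axis; with |SW| = 23.2, W = S + 23.2·(cos 80.9°, sin 80.9°) = (35.9, 36.5). So W.y = 36.5.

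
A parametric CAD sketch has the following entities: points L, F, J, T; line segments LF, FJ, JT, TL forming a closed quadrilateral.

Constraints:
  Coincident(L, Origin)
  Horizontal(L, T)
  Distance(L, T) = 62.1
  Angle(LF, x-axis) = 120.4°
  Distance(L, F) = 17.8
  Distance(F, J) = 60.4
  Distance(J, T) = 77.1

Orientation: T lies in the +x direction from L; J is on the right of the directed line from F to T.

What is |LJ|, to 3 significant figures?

44.5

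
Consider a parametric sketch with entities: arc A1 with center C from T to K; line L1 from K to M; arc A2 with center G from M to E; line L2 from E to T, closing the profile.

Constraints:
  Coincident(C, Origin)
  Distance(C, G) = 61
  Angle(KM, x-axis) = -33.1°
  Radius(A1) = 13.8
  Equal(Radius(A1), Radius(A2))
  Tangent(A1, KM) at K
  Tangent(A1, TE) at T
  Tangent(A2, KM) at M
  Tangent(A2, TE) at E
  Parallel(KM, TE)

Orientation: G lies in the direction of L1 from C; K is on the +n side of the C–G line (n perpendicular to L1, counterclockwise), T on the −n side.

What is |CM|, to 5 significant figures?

62.542

Tangency of A1 to both parallel lines with radius 13.8 puts K and T at C ± 13.8·n: K = (7.5362, 11.561), T = (-7.5362, -11.561). Equal radii place M and E the same way about G: M = G + 13.8·n = (58.637, -21.752), E = G − 13.8·n = (43.565, -44.873). Then |CM| = |M − C| = 62.542.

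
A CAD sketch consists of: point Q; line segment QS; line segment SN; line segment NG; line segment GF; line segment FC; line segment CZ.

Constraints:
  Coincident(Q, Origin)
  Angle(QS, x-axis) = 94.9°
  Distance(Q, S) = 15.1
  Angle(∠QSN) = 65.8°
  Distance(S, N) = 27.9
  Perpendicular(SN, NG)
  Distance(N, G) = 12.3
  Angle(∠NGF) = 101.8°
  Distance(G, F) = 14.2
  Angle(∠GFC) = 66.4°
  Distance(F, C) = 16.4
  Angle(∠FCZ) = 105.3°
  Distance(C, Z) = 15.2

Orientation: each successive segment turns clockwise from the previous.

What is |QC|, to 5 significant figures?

18.397

Q is at the origin; QS runs at 94.9° with length 15.1, so S = (-1.2898, 15.045). ∠QSN = 65.8° gives SN at -19.300° from the x-axis; with |SN| = 27.9, N = (25.042, 5.8235). SN is perpendicular to NG, so NG runs at -109.30°; with |NG| = 12.3, G = (20.977, -5.7853). ∠NGF = 101.8° gives GF at 172.50° from the x-axis; with |GF| = 14.2, F = (6.8984, -3.9318). ∠GFC = 66.4° gives FC at 58.900° from the x-axis; with |FC| = 16.4, C = (15.370, 10.111). Then |QC| = |C − Q| = 18.397.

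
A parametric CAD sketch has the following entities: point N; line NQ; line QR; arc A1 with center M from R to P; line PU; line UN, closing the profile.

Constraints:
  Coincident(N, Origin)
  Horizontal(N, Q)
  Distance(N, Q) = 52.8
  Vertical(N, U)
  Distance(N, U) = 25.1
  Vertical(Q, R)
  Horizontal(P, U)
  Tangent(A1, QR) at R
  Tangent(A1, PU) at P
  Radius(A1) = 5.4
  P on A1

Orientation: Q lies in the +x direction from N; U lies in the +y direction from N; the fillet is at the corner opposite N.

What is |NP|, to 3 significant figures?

53.6

N is at the origin; N and Q share the same y with |NQ| = 52.8 and Q on the +x side, so Q = (52.8, 0.00). NU is vertical with |NU| = 25.1 and U on the +y side, so U = (0.00, 25.1). The virtual corner opposite N is at (52.8, 25.1). The tangent condition forces MR to be normal to QR and since A1 is tangent to PU there, MP ⟂ PU, with radius 5.4, so the center M sits 5.4 in from both sides at M = (47.4, 19.7). That places the tangent points at R = (52.8, 19.7) on QR and P = (47.4, 25.1) on PU. Then |NP| = |P − N| = 53.6.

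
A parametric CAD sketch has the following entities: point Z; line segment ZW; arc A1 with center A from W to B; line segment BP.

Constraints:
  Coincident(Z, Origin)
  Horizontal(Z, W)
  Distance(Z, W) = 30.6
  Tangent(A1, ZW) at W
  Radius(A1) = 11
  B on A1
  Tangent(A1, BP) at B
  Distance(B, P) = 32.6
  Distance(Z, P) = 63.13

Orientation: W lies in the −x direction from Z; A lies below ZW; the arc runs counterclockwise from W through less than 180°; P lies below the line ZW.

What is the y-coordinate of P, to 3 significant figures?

-40.4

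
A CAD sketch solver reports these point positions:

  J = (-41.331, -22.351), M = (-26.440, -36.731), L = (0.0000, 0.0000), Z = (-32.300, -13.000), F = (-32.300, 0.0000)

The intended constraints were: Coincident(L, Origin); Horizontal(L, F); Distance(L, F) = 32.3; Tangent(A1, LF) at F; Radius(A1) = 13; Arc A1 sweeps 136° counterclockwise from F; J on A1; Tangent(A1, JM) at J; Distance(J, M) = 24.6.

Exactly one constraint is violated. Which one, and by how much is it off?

Distance(J, M) = 24.6 — off by 3.90.

L = (0.00, 0.00) ✓; L.y = 0.00, F.y = 0.00 ✓; |LF| = 32.30 ✓; ∠(ZF, FL) = 90.00° ✓; |ZF| = 13.00 ✓; bearing(Z→J) − bearing(Z→F) = 136.0° ✓; |ZJ| = 13.00 ✓; ∠(ZJ, JM) = 90.00° ✓; |JM| = 20.70 ✗.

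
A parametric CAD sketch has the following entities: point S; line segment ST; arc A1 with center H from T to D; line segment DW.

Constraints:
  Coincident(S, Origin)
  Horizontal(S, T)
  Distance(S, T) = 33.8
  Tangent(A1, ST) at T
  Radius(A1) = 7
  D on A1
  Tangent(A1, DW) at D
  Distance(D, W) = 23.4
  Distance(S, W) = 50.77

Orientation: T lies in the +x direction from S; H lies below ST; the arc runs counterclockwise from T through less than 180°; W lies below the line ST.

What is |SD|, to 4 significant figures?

29.94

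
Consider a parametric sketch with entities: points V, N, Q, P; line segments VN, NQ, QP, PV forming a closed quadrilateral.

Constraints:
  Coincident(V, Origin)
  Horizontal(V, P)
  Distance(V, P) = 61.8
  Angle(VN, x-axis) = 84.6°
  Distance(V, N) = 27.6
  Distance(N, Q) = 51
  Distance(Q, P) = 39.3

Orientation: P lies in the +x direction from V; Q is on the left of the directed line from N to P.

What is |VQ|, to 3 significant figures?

64.9

V is at the origin; VP is horizontal with |VP| = 61.8 and P in +x, so P = (61.8, 0). VN runs at 84.6° with |VN| = 27.6, so N = (2.60, 27.5). Q is determined by |NQ| = 51.0 and |QP| = 39.3 together: it lies at the intersection of circle(N, 51.0) and circle(P, 39.3). With |NP| = 65.3, the foot of the radical line on NP is 40.7 from N and the perpendicular offset is √(51.0² − 40.7²) = 30.7. Taking the left-of-NP solution: Q = (52.5, 38.2).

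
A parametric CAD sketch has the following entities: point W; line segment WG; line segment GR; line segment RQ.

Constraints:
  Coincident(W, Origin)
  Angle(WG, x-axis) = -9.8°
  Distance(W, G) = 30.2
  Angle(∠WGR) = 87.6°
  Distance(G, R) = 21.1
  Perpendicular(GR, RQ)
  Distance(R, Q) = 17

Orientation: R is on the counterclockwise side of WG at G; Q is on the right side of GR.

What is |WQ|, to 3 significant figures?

51.2

W is at the origin; WG runs at -9.8° with length 30.2, so G = 30.2·(cos -9.8°, sin -9.8°) = (29.8, -5.14). ∠WGR = 87.6°, so GR runs at -9.8° + (180° − 87.6°) = 82.6° from the x-axis; with |GR| = 21.1, R = G + 21.1·(cos 82.6°, sin 82.6°) = (32.5, 15.8). GR is perpendicular to RQ; with |RQ| = 17.0 on the right of GR, Q = R + 17.0·(0.992, -0.129) = (49.3, 13.6). Then |WQ| = |Q − W| = 51.2.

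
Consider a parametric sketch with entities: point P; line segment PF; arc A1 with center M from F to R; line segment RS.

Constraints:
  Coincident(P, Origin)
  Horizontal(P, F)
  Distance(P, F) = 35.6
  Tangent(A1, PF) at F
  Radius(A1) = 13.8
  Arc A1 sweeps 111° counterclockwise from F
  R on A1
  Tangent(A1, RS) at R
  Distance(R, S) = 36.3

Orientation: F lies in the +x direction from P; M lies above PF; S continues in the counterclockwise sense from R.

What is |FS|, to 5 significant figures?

52.635

On A1, F sits at bearing -90° from M; a 111° counterclockwise sweep puts R at bearing 21°, so R = M + 13.8·(cos 21°, sin 21°) = (48.483, 18.745). A1 meets RS tangentially, so MR is at right angles to RS, so RS runs along (−sin 21°, cos 21°); with |RS| = 36.3, S = (35.475, 52.634). Then |FS| = |S − F| = 52.635.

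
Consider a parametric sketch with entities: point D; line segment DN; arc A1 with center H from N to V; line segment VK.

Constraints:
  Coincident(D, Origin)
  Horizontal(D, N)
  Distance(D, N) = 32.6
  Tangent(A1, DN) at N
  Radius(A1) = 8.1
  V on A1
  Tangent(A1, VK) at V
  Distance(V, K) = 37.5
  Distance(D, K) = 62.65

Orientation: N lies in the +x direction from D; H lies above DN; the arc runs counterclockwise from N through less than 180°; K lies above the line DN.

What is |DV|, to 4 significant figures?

41.34

D is at the origin; D and N share the same y with |DN| = 32.6 and N on the +x side, so N = (32.60, 0.000). Since A1 is tangent to DN there, HN ⟂ DN, so H = N + (0, 8.1) = (32.60, 8.100). Since HV ⟂ VK (tangency), |HK| = √(8.1² + 37.5²) = 38.36 regardless of where V sits on A1. So K lies on both circle(D, 62.65) and circle(H, 38.36); the above-DN intersection is K = (43.80, 44.79). V is the foot of the tangent from K: V = (40.67, 7.424).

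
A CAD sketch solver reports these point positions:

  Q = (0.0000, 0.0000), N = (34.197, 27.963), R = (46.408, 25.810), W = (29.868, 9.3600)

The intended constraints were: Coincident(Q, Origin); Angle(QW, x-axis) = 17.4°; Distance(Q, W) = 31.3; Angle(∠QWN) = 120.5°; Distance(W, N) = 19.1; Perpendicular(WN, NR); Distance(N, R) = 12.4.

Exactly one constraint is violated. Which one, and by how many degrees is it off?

Perpendicular(WN, NR) — off by 3.10°.

Q = (0.00, 0.00) ✓; QW at 17.40° ✓; |QW| = 31.30 ✓; ∠QWN = 120.5° ✓; |WN| = 19.10 ✓; ∠(WN, NR) = 86.90° ✗; |NR| = 12.40 ✓.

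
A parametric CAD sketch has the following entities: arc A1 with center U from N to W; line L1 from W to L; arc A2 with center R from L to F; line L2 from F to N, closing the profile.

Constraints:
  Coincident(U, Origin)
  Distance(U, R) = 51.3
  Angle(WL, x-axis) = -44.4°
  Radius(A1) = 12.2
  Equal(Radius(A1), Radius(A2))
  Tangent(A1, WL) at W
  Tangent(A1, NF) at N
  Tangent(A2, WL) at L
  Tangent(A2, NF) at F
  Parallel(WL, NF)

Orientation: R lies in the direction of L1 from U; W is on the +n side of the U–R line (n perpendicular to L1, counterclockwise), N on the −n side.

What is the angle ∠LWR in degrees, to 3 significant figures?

13.4°

The slot axis is L1's direction at -44.4°, so u = (cos -44.4°, sin -44.4°) = (0.714, -0.700) and n = (−sin -44.4°, cos -44.4°) = (0.700, 0.714). U is at the origin and R lies 51.3 along u from U, so R = 51.3·u = (36.7, -35.9). Tangency of A1 to both parallel lines with radius 12.2 puts W and N at U ± 12.2·n: W = (8.54, 8.72), N = (-8.54, -8.72). Equal radii place L and F the same way about R: L = R + 12.2·n = (45.2, -27.2), F = R − 12.2·n = (28.1, -44.6). Then cos ∠LWR = WL·WR / (|WL||WR|), giving 13.4°.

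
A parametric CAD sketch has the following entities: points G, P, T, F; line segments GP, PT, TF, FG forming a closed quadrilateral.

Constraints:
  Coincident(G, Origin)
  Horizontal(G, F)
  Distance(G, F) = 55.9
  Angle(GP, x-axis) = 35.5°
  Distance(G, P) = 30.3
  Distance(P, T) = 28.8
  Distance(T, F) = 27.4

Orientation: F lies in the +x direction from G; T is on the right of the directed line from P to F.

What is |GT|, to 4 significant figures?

32.40

Checks: |PT| = 28.80 ✓; |TF| = 27.40 ✓.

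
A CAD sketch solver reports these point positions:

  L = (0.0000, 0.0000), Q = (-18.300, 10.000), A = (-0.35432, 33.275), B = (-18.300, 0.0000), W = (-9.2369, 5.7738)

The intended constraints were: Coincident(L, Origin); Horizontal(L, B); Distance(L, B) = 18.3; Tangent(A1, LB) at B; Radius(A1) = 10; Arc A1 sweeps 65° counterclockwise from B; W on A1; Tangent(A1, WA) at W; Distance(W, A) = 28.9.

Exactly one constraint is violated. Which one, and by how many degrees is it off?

Tangent(A1, WA) at W — off by 7.10°.

L = (0.00, 0.00) ✓; L.y = 0.00, B.y = 0.00 ✓; |LB| = 18.30 ✓; ∠(QB, BL) = 90.00° ✓; |QB| = 10.00 ✓; bearing(Q→W) − bearing(Q→B) = 65.00° ✓; |QW| = 10.00 ✓; ∠(QW, WA) = 82.90° ✗; |WA| = 28.90 ✓.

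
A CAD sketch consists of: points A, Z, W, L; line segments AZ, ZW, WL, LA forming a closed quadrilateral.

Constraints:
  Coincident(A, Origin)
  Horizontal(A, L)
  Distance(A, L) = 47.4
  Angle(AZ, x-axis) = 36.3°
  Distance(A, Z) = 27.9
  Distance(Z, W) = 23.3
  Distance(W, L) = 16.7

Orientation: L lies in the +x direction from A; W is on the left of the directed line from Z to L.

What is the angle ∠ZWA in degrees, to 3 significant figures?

19.7°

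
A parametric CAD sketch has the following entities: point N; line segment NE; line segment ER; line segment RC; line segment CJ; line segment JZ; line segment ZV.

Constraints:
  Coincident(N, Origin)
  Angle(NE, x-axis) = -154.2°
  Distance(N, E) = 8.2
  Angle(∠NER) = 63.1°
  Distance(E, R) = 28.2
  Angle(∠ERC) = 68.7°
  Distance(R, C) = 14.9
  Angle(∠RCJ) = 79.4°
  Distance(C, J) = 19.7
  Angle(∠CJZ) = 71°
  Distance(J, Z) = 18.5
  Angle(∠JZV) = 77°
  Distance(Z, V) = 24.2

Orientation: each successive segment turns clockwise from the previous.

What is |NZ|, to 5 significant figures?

22.797

∠RCJ = 79.4° gives CJ at -123.00° from the x-axis; with |CJ| = 19.7, J = (-3.7949, 2.4261). ∠CJZ = 71.0° gives JZ at 128.00° from the x-axis; with |JZ| = 18.5, Z = (-15.185, 17.004). Then |NZ| = |Z − N| = 22.797.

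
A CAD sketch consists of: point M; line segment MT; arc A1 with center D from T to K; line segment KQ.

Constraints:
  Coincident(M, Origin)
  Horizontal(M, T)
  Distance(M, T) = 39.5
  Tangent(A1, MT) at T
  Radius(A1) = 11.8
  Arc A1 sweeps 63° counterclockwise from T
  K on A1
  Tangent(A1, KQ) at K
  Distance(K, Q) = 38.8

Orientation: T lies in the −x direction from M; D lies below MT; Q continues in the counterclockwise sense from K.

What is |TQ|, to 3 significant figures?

49.7

M is at the origin; M and T share the same y with |MT| = 39.5 and T on the −x side, so T = (-39.5, 0.00). Tangency of A1 to MT means the radius DT is perpendicular to MT, so D = T + (0, -11.8) = (-39.5, -11.8). On A1, T sits at bearing 90° from D; a 63° counterclockwise sweep puts K at bearing 153°, so K = D + 11.8·(cos 153°, sin 153°) = (-50.0, -6.44). Since A1 is tangent to KQ there, DK ⟂ KQ, so KQ runs along (−sin 153°, cos 153°); with |KQ| = 38.8, Q = (-67.6, -41.0). Then |TQ| = |Q − T| = 49.7.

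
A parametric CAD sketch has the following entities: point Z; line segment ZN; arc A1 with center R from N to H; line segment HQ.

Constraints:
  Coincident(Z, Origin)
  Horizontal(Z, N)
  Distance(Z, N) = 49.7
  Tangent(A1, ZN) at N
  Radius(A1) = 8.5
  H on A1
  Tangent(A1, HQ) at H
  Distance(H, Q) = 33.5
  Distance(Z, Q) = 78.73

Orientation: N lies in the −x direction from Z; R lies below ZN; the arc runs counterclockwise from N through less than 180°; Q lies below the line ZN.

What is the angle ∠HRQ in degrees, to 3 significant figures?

75.8°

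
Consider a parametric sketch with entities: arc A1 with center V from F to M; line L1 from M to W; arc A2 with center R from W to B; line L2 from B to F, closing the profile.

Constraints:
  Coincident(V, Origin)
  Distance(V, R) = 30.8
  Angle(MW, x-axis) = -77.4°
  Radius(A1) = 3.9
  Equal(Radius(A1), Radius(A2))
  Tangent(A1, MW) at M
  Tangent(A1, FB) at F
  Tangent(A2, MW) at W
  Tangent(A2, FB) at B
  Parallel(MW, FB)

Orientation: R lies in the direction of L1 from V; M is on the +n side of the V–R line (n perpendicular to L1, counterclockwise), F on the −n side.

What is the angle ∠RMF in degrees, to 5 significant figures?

82.783°

The slot axis is L1's direction at -77.4°, so u = (cos -77.4°, sin -77.4°) = (0.21814, -0.97592) and n = (−sin -77.4°, cos -77.4°) = (0.97592, 0.21814). V is at the origin and R lies 30.8 along u from V, so R = 30.8·u = (6.7188, -30.058). Tangency of A1 to both parallel lines with radius 3.9 puts M and F at V ± 3.9·n: M = (3.8061, 0.85076), F = (-3.8061, -0.85076). Then cos ∠RMF = MR·MF / (|MR||MF|), giving 82.783°.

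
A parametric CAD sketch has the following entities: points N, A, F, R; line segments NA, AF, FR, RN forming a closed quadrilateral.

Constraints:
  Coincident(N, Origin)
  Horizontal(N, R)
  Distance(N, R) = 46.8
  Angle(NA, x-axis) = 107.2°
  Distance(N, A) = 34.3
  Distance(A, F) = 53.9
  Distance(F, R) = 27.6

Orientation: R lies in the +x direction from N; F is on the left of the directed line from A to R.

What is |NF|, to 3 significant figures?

51.4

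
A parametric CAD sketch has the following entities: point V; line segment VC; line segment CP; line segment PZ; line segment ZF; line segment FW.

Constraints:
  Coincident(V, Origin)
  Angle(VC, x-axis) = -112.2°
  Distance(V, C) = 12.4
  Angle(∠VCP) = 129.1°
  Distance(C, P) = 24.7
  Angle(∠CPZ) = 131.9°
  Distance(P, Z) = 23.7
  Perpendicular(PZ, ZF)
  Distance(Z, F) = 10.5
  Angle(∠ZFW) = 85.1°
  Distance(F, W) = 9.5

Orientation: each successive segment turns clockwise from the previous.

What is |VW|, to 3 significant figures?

35.6

V is at the origin; VC runs at -112.2° with length 12.4, so C = (-4.69, -11.5). ∠VCP = 129.1° gives CP at -163° from the x-axis; with |CP| = 24.7, P = (-28.3, -18.7). ∠CPZ = 131.9° gives PZ at 149° from the x-axis; with |PZ| = 23.7, Z = (-48.6, -6.38). The perpendicularity gives ZF at right angles to PZ, so ZF runs at 58.8°; with |ZF| = 10.5, F = (-43.2, 2.60). ∠ZFW = 85.1° gives FW at -36.1° from the x-axis; with |FW| = 9.5, W = (-35.5, -3.00). Then |VW| = |W − V| = 35.6.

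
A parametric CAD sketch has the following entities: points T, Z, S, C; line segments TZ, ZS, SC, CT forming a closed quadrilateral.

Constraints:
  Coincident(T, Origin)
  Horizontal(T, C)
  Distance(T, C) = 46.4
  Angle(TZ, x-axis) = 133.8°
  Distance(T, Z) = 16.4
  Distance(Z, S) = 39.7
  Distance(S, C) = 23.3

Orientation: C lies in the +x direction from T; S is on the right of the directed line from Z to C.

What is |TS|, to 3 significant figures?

24.8

Checks: |ZS| = 39.70 ✓; |SC| = 23.30 ✓.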